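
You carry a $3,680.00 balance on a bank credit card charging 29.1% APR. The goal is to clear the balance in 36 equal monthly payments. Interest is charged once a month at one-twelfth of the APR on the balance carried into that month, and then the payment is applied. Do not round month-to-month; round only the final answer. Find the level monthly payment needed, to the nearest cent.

$154.41

Monthly rate r = 29.1%/12 = 2.425% = 0.02425.
Level-payment amortization: P = B₀·r / (1 − (1+r)^(−n)) = 3680.00·0.02425 / (1 − 1.02425^(−36)).
Denominator 1 − (1+r)^(−36) = 0.577929513.
P = 89.24 / 0.577929513 ≈ 154.41.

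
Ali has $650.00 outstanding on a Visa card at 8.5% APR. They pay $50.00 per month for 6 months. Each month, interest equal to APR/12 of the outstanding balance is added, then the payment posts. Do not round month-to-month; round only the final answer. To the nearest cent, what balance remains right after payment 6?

Monthly rate r = 8.5%/12 = 0.708333% = 0.00708333.
Each month: B ← B·(1+r) − $50.00.
Month 1: interest $4.60; balance after payment $604.60.
Month 2: interest $4.28; balance after payment $558.89.
Month 3: interest $3.96; balance after payment $512.85.
Month 4: interest $3.63; balance after payment $466.48.
Month 5: interest $3.30; balance after payment $419.78.
Month 6: interest $2.97; balance after payment $372.76.

$372.76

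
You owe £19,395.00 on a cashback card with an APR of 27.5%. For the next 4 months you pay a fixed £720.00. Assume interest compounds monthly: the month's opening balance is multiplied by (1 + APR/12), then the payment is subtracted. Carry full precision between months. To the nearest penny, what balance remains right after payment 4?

£18,254.41

Monthly rate r = 27.5%/12 = 2.29167% = 0.0229167.
Each month: B ← B·(1+r) − £720.00.
Month 1: interest £444.47; balance after payment £19,119.47.
Month 2: interest £438.15; balance after payment £18,837.62.
Month 3: interest £431.70; balance after payment £18,549.32.
Month 4: interest £425.09; balance after payment £18,254.41.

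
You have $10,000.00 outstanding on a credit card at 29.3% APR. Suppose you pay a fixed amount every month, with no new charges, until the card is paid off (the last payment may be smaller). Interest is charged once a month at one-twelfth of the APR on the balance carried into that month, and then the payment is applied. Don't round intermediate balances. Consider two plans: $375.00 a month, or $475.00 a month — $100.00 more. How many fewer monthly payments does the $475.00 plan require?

Monthly rate r = 29.3%/12 = 2.44167% = 0.0244167.
At $375.00/mo: n = ⌈−ln(1 − rB₀/P)/ln(1+r)⌉ = 44 payments (last $245.05); total interest = total paid − $10,000.00 = $6,370.05.
At $475.00/mo: 30 payments (last $434.46); total interest $4,209.46.
Payments saved = 44 − 30 = 14.

14 fewer payments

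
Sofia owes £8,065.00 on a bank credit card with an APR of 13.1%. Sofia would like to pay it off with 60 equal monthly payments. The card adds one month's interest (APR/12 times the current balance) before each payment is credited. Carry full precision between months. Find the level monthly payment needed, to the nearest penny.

£183.92

Monthly rate r = 13.1%/12 = 1.09167% = 0.0109167.
Level-payment amortization: P = B₀·r / (1 − (1+r)^(−n)) = 8065.00·0.0109167 / (1 − 1.01092^(−60)).
Denominator 1 − (1+r)^(−60) = 0.478710954.
P = 88.0429 / 0.478710954 ≈ 183.92.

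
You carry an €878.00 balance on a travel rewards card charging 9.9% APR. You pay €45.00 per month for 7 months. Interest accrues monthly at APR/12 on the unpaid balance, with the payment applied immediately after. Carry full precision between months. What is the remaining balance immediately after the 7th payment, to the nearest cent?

€607.07

Monthly rate r = 9.9%/12 = 0.825% = 0.00825.
Each month: B ← B·(1+r) − €45.00.
Month 1: interest €7.24; balance after payment €840.24.
Month 2: interest €6.93; balance after payment €802.18.
Month 3: interest €6.62; balance after payment €763.79.
Month 4: interest €6.30; balance after payment €725.09.
Month 5: interest €5.98; balance after payment €686.08.
Month 6: interest €5.66; balance after payment €646.74.
Month 7: interest €5.34; balance after payment €607.07.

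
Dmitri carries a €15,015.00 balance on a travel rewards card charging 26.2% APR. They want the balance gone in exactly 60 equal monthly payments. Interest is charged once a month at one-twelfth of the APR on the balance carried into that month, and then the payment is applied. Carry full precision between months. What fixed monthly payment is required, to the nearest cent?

€451.34

Monthly rate r = 26.2%/12 = 2.18333% = 0.0218333.
Level-payment amortization: P = B₀·r / (1 − (1+r)^(−n)) = 15015.00·0.0218333 / (1 − 1.02183^(−60)).
Denominator 1 − (1+r)^(−60) = 0.72634962.
P = 327.827 / 0.72634962 ≈ 451.34.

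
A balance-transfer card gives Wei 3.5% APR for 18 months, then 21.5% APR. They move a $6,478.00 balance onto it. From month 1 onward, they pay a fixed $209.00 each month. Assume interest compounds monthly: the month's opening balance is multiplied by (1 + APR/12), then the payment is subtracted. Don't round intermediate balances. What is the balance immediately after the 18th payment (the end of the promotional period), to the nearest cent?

Promo months 1–18 at r₀ = 3.5%/12 = 0.00291667; months 19+ at r₁ = 21.5%/12 = 0.0179167.
After month 18: iterate B ← B·(1+r₀) − $209.00 for 18 months → $2,969.93.

$2,969.93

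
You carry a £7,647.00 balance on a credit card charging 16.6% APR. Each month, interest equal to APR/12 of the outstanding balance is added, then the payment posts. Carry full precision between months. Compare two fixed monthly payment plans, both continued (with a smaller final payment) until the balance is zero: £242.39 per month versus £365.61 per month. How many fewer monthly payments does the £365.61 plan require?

17 fewer payments

Monthly rate r = 16.6%/12 = 1.38333% = 0.0138333.
At £242.39/mo: n = ⌈−ln(1 − rB₀/P)/ln(1+r)⌉ = 42 payments (last £179.64); total interest = total paid − £7,647.00 = £2,470.63.
At £365.61/mo: 25 payments (last £315.08); total interest £1,442.72.
Payments saved = 42 − 25 = 17.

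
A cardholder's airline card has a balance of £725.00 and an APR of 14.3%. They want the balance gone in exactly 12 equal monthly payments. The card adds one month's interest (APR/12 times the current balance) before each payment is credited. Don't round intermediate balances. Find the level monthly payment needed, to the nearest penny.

£65.20

Monthly rate r = 14.3%/12 = 1.19167% = 0.0119167.
Level-payment amortization: P = B₀·r / (1 − (1+r)^(−n)) = 725.00·0.0119167 / (1 − 1.01192^(−12)).
Denominator 1 − (1+r)^(−12) = 0.132512926.
P = 8.63958 / 0.132512926 ≈ 65.20.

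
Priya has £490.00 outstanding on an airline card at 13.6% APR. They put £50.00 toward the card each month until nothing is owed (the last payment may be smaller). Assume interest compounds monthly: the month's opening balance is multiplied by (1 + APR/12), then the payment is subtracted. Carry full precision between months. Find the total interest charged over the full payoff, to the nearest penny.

£32.42

Monthly rate r = 13.6%/12 = 1.13333% = 0.0113333.
Payoff takes n = ⌈−ln(1 − rB₀/P)/ln(1+r)⌉ = ⌈10.447⌉ = 11 payments; the last is £22.42.
Total paid = 10·£50.00 + £22.42 = £522.42.
Total interest = total paid − principal = £522.42 − £490.00 = £32.42.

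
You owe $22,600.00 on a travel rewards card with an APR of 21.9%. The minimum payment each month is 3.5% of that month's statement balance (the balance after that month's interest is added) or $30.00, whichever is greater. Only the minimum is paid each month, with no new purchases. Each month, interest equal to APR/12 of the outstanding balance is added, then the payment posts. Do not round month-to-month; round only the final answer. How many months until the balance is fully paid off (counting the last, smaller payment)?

Monthly rate r = 21.9%/12 = 1.825% = 0.01825.
While 3.5% of the post-interest balance exceeds $30.00, each month B ← (B·(1+r))·(1 − 0.035), i.e. B shrinks by the factor (1+r)·0.965 = 0.98261.
This holds for months 1–188. Entering month 189 the balance is $835.36; 3.5% of the post-interest balance is now below $30.00, so the flat $30.00 minimum applies from here.
From month 189 a fixed $30.00 at rate r clears $835.36 in 40 more payments. Total: 188 + 40 = 228 months.

228 months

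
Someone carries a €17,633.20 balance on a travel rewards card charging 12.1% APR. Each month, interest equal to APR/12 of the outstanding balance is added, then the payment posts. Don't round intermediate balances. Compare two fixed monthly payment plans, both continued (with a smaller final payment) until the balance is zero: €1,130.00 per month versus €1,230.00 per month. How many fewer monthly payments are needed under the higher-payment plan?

Monthly rate r = 12.1%/12 = 1.00833% = 0.0100833.
At €1,130.00/mo: n = ⌈−ln(1 − rB₀/P)/ln(1+r)⌉ = 18 payments (last €72.55); total interest = total paid − €17,633.20 = €1,649.35.
At €1,230.00/mo: 16 payments (last €692.94); total interest €1,509.74.
Payments saved = 18 − 16 = 2.

2 fewer payments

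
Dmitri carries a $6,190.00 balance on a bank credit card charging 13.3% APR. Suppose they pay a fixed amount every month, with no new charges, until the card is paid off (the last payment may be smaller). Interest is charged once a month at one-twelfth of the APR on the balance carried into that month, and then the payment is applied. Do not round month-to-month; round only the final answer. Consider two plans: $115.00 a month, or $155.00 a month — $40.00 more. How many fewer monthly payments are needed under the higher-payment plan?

29 fewer payments

Monthly rate r = 13.3%/12 = 1.10833% = 0.0110833.
At $115.00/mo: n = ⌈−ln(1 − rB₀/P)/ln(1+r)⌉ = 83 payments (last $41.09); total interest = total paid − $6,190.00 = $3,281.09.
At $155.00/mo: 54 payments (last $4.52); total interest $2,029.52.
Payments saved = 83 − 54 = 29.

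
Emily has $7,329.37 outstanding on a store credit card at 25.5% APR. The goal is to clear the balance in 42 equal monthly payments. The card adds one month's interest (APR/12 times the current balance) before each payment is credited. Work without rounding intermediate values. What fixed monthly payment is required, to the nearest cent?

$265.55

Monthly rate r = 25.5%/12 = 2.125% = 0.02125.
Level-payment amortization: P = B₀·r / (1 − (1+r)^(−n)) = 7329.37·0.02125 / (1 − 1.02125^(−42)).
Denominator 1 − (1+r)^(−42) = 0.58652136.
P = 155.749 / 0.58652136 ≈ 265.55.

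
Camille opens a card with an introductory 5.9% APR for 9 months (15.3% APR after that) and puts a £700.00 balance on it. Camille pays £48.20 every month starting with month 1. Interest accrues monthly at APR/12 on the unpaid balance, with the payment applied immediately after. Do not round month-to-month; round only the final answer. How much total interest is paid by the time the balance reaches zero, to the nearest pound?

Promo months 1–9 at r₀ = 5.9%/12 = 0.00491667; months 10+ at r₁ = 15.3%/12 = 0.01275.
After month 9: iterate B ← B·(1+r₀) − £48.20 for 9 months → £289.16.
Then at r₁ with £48.20/mo: n₂ = −ln(1 − r₁·B/P)/ln(1+r₁) ≈ 6.28 → 7 more payments.
Total paid = 15·£48.20 + £13.59 = £736.59; interest = £736.59 − £700.00 = £36.59.

£37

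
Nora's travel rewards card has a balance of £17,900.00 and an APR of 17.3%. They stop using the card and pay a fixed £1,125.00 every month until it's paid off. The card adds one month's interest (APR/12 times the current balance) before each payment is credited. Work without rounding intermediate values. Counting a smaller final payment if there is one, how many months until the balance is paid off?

Monthly rate r = 17.3%/12 = 1.44167% = 0.0144167.
Recurrence: B ← B·(1+r) − £1,125.00.
Month 1: interest £258.06; balance after payment £17,033.06.
Month 2: interest £245.56; balance after payment £16,153.62.
Closed form: n = −ln(1 − rB₀/P)/ln(1+r) = −ln(0.77061)/ln(1.01442) ≈ 18.204, so the balance reaches zero during payment 19.

19 months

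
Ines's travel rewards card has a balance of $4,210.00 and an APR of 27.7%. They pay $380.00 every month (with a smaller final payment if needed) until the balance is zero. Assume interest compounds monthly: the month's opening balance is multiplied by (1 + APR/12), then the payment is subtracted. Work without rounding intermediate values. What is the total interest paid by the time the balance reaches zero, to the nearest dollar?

$708

Monthly rate r = 27.7%/12 = 2.30833% = 0.0230833.
Payoff takes n = ⌈−ln(1 − rB₀/P)/ln(1+r)⌉ = ⌈12.943⌉ = 13 payments; the last is $358.44.
Total paid = 12·$380.00 + $358.44 = $4,918.44.
Total interest = total paid − principal = $4,918.44 − $4,210.00 = $708.44.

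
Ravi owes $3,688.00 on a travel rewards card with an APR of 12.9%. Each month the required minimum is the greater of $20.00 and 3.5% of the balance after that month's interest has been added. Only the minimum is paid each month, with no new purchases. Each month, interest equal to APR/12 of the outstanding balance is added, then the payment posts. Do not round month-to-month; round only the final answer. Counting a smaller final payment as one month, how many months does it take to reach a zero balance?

110 months

Monthly rate r = 12.9%/12 = 1.075% = 0.01075.
While 3.5% of the post-interest balance exceeds $20.00, each month B ← (B·(1+r))·(1 − 0.035), i.e. B shrinks by the factor (1+r)·0.965 = 0.97537.
This holds for months 1–76. Entering month 77 the balance is $554.36; 3.5% of the post-interest balance is now below $20.00, so the flat $20.00 minimum applies from here.
From month 77 a fixed $20.00 at rate r clears $554.36 in 34 more payments. Total: 76 + 34 = 110 months.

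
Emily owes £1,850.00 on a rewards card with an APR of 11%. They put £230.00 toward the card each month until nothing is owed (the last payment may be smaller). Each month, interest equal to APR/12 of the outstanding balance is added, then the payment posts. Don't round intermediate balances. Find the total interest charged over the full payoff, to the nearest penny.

Monthly rate r = 11%/12 = 0.916667% = 0.00916667.
Payoff takes n = ⌈−ln(1 − rB₀/P)/ln(1+r)⌉ = ⌈8.394⌉ = 9 payments; the last is £90.80.
Total paid = 8·£230.00 + £90.80 = £1,930.80.
Total interest = total paid − principal = £1,930.80 − £1,850.00 = £80.80.

£80.80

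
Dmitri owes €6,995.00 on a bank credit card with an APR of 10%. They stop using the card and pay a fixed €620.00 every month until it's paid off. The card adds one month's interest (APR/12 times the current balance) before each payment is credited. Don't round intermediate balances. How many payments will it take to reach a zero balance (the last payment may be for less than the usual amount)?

12 months

Monthly rate r = 10%/12 = 0.833333% = 0.00833333.
Recurrence: B ← B·(1+r) − €620.00.
Month 1: interest €58.29; balance after payment €6,433.29.
Month 2: interest €53.61; balance after payment €5,866.90.
Closed form: n = −ln(1 − rB₀/P)/ln(1+r) = −ln(0.90598)/ln(1.00833) ≈ 11.898, so the balance reaches zero during payment 12.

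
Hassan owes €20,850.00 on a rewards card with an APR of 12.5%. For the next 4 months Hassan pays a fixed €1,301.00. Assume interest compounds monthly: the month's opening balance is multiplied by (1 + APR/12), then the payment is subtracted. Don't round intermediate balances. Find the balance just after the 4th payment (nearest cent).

€16,446.54

Monthly rate r = 12.5%/12 = 1.04167% = 0.0104167.
Each month: B ← B·(1+r) − €1,301.00.
Month 1: interest €217.19; balance after payment €19,766.19.
Month 2: interest €205.90; balance after payment €18,671.09.
Month 3: interest €194.49; balance after payment €17,564.58.
Month 4: interest €182.96; balance after payment €16,446.54.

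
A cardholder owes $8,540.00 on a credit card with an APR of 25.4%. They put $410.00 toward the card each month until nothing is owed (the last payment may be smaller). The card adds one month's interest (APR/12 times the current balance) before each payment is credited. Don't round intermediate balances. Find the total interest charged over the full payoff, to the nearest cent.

Monthly rate r = 25.4%/12 = 2.11667% = 0.0211667.
Payoff takes n = ⌈−ln(1 − rB₀/P)/ln(1+r)⌉ = ⌈27.758⌉ = 28 payments; the last is $311.37.
Total paid = 27·$410.00 + $311.37 = $11,381.37.
Total interest = total paid − principal = $11,381.37 − $8,540.00 = $2,841.37.

$2,841.37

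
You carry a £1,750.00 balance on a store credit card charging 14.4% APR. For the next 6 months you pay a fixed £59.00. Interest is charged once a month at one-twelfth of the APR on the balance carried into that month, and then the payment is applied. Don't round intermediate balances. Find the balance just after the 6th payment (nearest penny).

£1,515.05

Monthly rate r = 14.4%/12 = 1.2% = 0.012.
Each month: B ← B·(1+r) − £59.00.
Month 1: interest £21.00; balance after payment £1,712.00.
Month 2: interest £20.54; balance after payment £1,673.54.
Month 3: interest £20.08; balance after payment £1,634.63.
Month 4: interest £19.62; balance after payment £1,595.24.
Month 5: interest £19.14; balance after payment £1,555.38.
Month 6: interest £18.66; balance after payment £1,515.05.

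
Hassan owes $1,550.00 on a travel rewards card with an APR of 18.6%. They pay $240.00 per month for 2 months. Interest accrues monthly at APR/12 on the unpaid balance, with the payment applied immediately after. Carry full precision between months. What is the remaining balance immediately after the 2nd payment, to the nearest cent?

Monthly rate r = 18.6%/12 = 1.55% = 0.0155.
Each month: B ← B·(1+r) − $240.00.
Month 1: interest $24.03; balance after payment $1,334.03.
Month 2: interest $20.68; balance after payment $1,114.70.

$1,114.70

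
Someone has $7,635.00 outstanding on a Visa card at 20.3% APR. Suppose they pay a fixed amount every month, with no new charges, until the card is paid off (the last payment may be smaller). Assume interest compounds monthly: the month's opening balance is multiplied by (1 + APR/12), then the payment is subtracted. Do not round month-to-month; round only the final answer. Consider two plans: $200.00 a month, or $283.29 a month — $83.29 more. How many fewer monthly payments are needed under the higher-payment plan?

Monthly rate r = 20.3%/12 = 1.69167% = 0.0169167.
At $200.00/mo: n = ⌈−ln(1 − rB₀/P)/ln(1+r)⌉ = 62 payments (last $174.14); total interest = total paid − $7,635.00 = $4,739.14.
At $283.29/mo: 37 payments (last $80.87); total interest $2,644.31.
Payments saved = 62 − 37 = 25.

25 fewer payments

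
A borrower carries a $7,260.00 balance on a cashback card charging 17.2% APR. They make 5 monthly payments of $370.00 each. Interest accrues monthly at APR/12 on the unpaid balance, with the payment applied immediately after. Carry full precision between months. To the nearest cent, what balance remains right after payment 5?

Monthly rate r = 17.2%/12 = 1.43333% = 0.0143333.
Each month: B ← B·(1+r) − $370.00.
Month 1: interest $104.06; balance after payment $6,994.06.
Month 2: interest $100.25; balance after payment $6,724.31.
Month 3: interest $96.38; balance after payment $6,450.69.
Month 4: interest $92.46; balance after payment $6,173.15.
Month 5: interest $88.48; balance after payment $5,891.63.

$5,891.63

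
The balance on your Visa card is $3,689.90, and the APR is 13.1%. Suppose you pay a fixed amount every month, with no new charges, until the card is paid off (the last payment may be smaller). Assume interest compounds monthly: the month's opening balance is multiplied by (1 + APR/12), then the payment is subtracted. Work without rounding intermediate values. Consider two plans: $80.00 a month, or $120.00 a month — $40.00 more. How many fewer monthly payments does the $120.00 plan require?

Monthly rate r = 13.1%/12 = 1.09167% = 0.0109167.
At $80.00/mo: n = ⌈−ln(1 − rB₀/P)/ln(1+r)⌉ = 65 payments (last $39.36); total interest = total paid − $3,689.90 = $1,469.46.
At $120.00/mo: 38 payments (last $80.40); total interest $830.50.
Payments saved = 65 − 38 = 27.

27 fewer payments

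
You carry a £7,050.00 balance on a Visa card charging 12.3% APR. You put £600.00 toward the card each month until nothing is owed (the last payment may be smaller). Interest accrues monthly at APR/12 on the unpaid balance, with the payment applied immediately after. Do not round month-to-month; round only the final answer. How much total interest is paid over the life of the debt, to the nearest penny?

Monthly rate r = 12.3%/12 = 1.025% = 0.01025.
Payoff takes n = ⌈−ln(1 − rB₀/P)/ln(1+r)⌉ = ⌈12.584⌉ = 13 payments; the last is £351.22.
Total paid = 12·£600.00 + £351.22 = £7,551.22.
Total interest = total paid − principal = £7,551.22 − £7,050.00 = £501.22.

£501.22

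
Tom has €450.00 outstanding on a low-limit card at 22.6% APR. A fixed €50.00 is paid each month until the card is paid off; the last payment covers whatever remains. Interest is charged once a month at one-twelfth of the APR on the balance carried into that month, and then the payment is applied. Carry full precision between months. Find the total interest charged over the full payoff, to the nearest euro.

Monthly rate r = 22.6%/12 = 1.88333% = 0.0188333.
Payoff takes n = ⌈−ln(1 − rB₀/P)/ln(1+r)⌉ = ⌈9.954⌉ = 10 payments; the last is €47.73.
Total paid = 9·€50.00 + €47.73 = €497.73.
Total interest = total paid − principal = €497.73 − €450.00 = €47.73.

€48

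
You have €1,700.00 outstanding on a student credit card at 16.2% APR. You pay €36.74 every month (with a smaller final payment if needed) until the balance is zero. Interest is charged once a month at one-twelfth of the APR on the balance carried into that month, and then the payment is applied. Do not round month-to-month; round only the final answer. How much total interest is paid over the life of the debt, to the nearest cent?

€984.82

Monthly rate r = 16.2%/12 = 1.35% = 0.0135.
Payoff takes n = ⌈−ln(1 − rB₀/P)/ln(1+r)⌉ = ⌈73.076⌉ = 74 payments; the last is €2.80.
Total paid = 73·€36.74 + €2.80 = €2,684.82.
Total interest = total paid − principal = €2,684.82 − €1,700.00 = €984.82.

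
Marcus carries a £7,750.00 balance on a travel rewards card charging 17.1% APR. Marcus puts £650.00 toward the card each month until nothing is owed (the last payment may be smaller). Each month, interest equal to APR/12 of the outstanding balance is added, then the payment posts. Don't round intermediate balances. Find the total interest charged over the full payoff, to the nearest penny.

Monthly rate r = 17.1%/12 = 1.425% = 0.01425.
Payoff takes n = ⌈−ln(1 − rB₀/P)/ln(1+r)⌉ = ⌈13.161⌉ = 14 payments; the last is £104.96.
Total paid = 13·£650.00 + £104.96 = £8,554.96.
Total interest = total paid − principal = £8,554.96 − £7,750.00 = £804.96.

£804.96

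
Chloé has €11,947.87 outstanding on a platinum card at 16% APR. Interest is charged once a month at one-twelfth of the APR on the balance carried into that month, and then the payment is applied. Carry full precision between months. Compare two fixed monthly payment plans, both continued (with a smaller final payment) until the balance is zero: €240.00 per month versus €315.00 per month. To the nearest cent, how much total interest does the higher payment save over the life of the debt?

Monthly rate r = 16%/12 = 1.33333% = 0.0133333.
At €240.00/mo: n = ⌈−ln(1 − rB₀/P)/ln(1+r)⌉ = 83 payments (last €70.14); total interest = total paid − €11,947.87 = €7,802.27.
At €315.00/mo: 54 payments (last €63.98); total interest €4,811.11.
Interest saved = €7,802.27 − €4,811.11 = €2,991.16.

€2,991.16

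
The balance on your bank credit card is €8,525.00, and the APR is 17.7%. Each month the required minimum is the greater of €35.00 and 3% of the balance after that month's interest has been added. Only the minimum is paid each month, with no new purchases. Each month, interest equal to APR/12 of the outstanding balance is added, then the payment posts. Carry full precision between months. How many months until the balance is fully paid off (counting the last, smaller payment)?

Monthly rate r = 17.7%/12 = 1.475% = 0.01475.
While 3% of the post-interest balance exceeds €35.00, each month B ← (B·(1+r))·(1 − 0.03), i.e. B shrinks by the factor (1+r)·0.97 = 0.98431.
This holds for months 1–127. Entering month 128 the balance is €1,143.68; 3% of the post-interest balance is now below €35.00, so the flat €35.00 minimum applies from here.
From month 128 a fixed €35.00 at rate r clears €1,143.68 in 45 more payments. Total: 127 + 45 = 172 months.

172 months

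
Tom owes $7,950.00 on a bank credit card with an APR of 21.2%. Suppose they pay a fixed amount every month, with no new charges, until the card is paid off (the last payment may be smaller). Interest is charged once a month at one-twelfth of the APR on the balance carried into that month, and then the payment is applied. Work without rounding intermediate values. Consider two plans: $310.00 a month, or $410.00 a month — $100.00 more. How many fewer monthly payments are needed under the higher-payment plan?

Monthly rate r = 21.2%/12 = 1.76667% = 0.0176667.
At $310.00/mo: n = ⌈−ln(1 − rB₀/P)/ln(1+r)⌉ = 35 payments (last $142.32); total interest = total paid − $7,950.00 = $2,732.32.
At $410.00/mo: 24 payments (last $389.22); total interest $1,869.22.
Payments saved = 35 − 24 = 11.

11 fewer payments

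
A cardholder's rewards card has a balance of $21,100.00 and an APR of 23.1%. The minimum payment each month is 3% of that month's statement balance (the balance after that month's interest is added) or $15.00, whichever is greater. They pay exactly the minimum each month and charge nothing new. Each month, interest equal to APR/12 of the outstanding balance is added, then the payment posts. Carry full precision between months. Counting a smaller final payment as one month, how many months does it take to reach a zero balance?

383 months

Monthly rate r = 23.1%/12 = 1.925% = 0.01925.
While 3% of the post-interest balance exceeds $15.00, each month B ← (B·(1+r))·(1 − 0.03), i.e. B shrinks by the factor (1+r)·0.97 = 0.98867.
This holds for months 1–331. Entering month 332 the balance is $486.01; 3% of the post-interest balance is now below $15.00, so the flat $15.00 minimum applies from here.
From month 332 a fixed $15.00 at rate r clears $486.01 in 52 more payments. Total: 331 + 52 = 383 months.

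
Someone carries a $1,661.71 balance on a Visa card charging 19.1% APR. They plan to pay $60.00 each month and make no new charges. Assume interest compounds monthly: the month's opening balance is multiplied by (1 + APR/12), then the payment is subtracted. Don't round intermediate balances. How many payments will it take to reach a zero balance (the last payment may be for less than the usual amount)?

37 payments

Monthly rate r = 19.1%/12 = 1.59167% = 0.0159167.
Recurrence: B ← B·(1+r) − $60.00.
Month 1: interest $26.45; balance after payment $1,628.16.
Month 2: interest $25.91; balance after payment $1,594.07.
Closed form: n = −ln(1 − rB₀/P)/ln(1+r) = −ln(0.55919)/ln(1.01592) ≈ 36.810, so the balance reaches zero during payment 37.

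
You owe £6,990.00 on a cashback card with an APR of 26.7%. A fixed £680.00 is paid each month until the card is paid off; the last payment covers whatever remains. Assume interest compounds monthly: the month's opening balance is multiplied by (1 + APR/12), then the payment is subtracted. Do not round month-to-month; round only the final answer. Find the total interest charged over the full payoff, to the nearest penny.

Monthly rate r = 26.7%/12 = 2.225% = 0.02225.
Payoff takes n = ⌈−ln(1 − rB₀/P)/ln(1+r)⌉ = ⌈11.801⌉ = 12 payments; the last is £546.06.
Total paid = 11·£680.00 + £546.06 = £8,026.06.
Total interest = total paid − principal = £8,026.06 − £6,990.00 = £1,036.06.

£1,036.06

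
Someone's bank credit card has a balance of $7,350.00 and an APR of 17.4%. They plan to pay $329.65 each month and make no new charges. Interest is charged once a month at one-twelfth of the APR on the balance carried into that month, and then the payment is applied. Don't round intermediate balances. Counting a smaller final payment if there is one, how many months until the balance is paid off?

Monthly rate r = 17.4%/12 = 1.45% = 0.0145.
Recurrence: B ← B·(1+r) − $329.65.
Month 1: interest $106.57; balance after payment $7,126.93.
Month 2: interest $103.34; balance after payment $6,900.62.
Closed form: n = −ln(1 − rB₀/P)/ln(1+r) = −ln(0.6767)/ln(1.0145) ≈ 27.127, so the balance reaches zero during payment 28.

28 payments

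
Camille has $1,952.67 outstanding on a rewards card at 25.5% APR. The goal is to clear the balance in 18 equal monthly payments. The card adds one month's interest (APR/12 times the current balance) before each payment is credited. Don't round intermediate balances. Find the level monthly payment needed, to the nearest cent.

Monthly rate r = 25.5%/12 = 2.125% = 0.02125.
Level-payment amortization: P = B₀·r / (1 − (1+r)^(−n)) = 1952.67·0.02125 / (1 − 1.02125^(−18)).
Denominator 1 − (1+r)^(−18) = 0.315106967.
P = 41.4942 / 0.315106967 ≈ 131.68.

$131.68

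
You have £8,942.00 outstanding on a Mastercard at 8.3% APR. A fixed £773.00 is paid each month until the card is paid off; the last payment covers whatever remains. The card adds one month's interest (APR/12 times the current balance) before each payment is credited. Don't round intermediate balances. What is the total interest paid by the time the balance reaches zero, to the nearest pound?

£410

Monthly rate r = 8.3%/12 = 0.691667% = 0.00691667.
Payoff takes n = ⌈−ln(1 − rB₀/P)/ln(1+r)⌉ = ⌈12.099⌉ = 13 payments; the last is £76.47.
Total paid = 12·£773.00 + £76.47 = £9,352.47.
Total interest = total paid − principal = £9,352.47 − £8,942.00 = £410.47.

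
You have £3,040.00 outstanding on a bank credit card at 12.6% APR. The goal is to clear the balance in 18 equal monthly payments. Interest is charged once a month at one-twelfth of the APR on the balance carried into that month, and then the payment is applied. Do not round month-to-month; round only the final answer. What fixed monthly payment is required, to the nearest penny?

£186.23

Monthly rate r = 12.6%/12 = 1.05% = 0.0105.
Level-payment amortization: P = B₀·r / (1 − (1+r)^(−n)) = 3040.00·0.0105 / (1 − 1.0105^(−18)).
Denominator 1 − (1+r)^(−18) = 0.171397425.
P = 31.92 / 0.171397425 ≈ 186.23.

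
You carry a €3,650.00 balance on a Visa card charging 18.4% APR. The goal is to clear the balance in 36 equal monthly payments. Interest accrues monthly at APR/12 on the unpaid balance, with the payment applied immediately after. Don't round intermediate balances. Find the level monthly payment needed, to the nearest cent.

€132.69

Monthly rate r = 18.4%/12 = 1.53333% = 0.0153333.
Level-payment amortization: P = B₀·r / (1 − (1+r)^(−n)) = 3650.00·0.0153333 / (1 − 1.01533^(−36)).
Denominator 1 − (1+r)^(−36) = 0.42178573.
P = 55.9667 / 0.42178573 ≈ 132.69.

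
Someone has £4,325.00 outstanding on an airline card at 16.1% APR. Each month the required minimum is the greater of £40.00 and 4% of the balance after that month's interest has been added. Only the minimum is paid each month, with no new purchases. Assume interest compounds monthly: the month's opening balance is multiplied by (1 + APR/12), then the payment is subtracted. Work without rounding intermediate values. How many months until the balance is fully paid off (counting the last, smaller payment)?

84 months

Monthly rate r = 16.1%/12 = 1.34167% = 0.0134167.
While 4% of the post-interest balance exceeds £40.00, each month B ← (B·(1+r))·(1 − 0.04), i.e. B shrinks by the factor (1+r)·0.96 = 0.97288.
This holds for months 1–54. Entering month 55 the balance is £979.91; 4% of the post-interest balance is now below £40.00, so the flat £40.00 minimum applies from here.
From month 55 a fixed £40.00 at rate r clears £979.91 in 30 more payments. Total: 54 + 30 = 84 months.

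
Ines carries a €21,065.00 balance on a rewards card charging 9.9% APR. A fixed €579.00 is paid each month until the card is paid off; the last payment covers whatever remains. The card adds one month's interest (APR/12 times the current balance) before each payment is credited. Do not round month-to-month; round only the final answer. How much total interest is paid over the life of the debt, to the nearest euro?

€4,086

Monthly rate r = 9.9%/12 = 0.825% = 0.00825.
Payoff takes n = ⌈−ln(1 − rB₀/P)/ln(1+r)⌉ = ⌈43.437⌉ = 44 payments; the last is €253.80.
Total paid = 43·€579.00 + €253.80 = €25,150.80.
Total interest = total paid − principal = €25,150.80 − €21,065.00 = €4,085.80.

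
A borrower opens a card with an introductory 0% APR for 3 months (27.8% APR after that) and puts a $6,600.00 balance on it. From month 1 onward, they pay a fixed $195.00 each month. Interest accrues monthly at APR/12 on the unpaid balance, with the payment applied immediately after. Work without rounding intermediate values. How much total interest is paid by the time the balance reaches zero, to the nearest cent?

Promo months 1–3 at r₀ = 0%/12 = 0; months 4+ at r₁ = 27.8%/12 = 0.0231667.
After month 3 (no interest yet): B = $6,600.00 − 3·$195.00 = $6,015.00.
Then at r₁ with $195.00/mo: n₂ = −ln(1 − r₁·B/P)/ln(1+r₁) ≈ 54.75 → 55 more payments.
Total paid = 57·$195.00 + $146.38 = $11,261.38; interest = $11,261.38 − $6,600.00 = $4,661.38.

$4,661.38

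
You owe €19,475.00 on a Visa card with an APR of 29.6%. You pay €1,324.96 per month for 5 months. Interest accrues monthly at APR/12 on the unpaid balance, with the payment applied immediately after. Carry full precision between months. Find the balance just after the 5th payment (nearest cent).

Monthly rate r = 29.6%/12 = 2.46667% = 0.0246667.
Each month: B ← B·(1+r) − €1,324.96.
Month 1: interest €480.38; balance after payment €18,630.42.
Month 2: interest €459.55; balance after payment €17,765.01.
Month 3: interest €438.20; balance after payment €16,878.26.
Month 4: interest €416.33; balance after payment €15,969.63.
Month 5: interest €393.92; balance after payment €15,038.59.

€15,038.59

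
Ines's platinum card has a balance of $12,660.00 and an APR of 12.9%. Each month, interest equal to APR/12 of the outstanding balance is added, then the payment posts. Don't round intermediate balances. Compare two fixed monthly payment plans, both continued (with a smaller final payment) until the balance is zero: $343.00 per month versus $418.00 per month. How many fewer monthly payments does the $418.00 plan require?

11 fewer payments

Monthly rate r = 12.9%/12 = 1.075% = 0.01075.
At $343.00/mo: n = ⌈−ln(1 − rB₀/P)/ln(1+r)⌉ = 48 payments (last $93.94); total interest = total paid − $12,660.00 = $3,554.94.
At $418.00/mo: 37 payments (last $351.22); total interest $2,739.22.
Payments saved = 48 − 37 = 11.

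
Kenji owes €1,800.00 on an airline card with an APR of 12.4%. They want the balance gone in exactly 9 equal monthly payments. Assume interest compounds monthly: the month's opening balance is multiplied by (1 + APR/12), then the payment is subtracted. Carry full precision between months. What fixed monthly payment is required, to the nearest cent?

€210.47

Monthly rate r = 12.4%/12 = 1.03333% = 0.0103333.
Level-payment amortization: P = B₀·r / (1 − (1+r)^(−n)) = 1800.00·0.0103333 / (1 − 1.01033^(−9)).
Denominator 1 − (1+r)^(−9) = 0.0883715604.
P = 18.6 / 0.0883715604 ≈ 210.47.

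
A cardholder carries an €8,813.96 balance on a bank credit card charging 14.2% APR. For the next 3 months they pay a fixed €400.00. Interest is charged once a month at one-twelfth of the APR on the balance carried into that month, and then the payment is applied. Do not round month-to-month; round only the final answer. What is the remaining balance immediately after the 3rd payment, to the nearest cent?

Monthly rate r = 14.2%/12 = 1.18333% = 0.0118333.
Each month: B ← B·(1+r) − €400.00.
Month 1: interest €104.30; balance after payment €8,518.26.
Month 2: interest €100.80; balance after payment €8,219.06.
Month 3: interest €97.26; balance after payment €7,916.32.

€7,916.32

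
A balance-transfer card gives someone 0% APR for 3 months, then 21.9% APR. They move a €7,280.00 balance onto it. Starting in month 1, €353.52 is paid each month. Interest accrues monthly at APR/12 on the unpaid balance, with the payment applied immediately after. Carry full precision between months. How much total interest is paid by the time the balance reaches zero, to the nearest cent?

€1,350.74

Promo months 1–3 at r₀ = 0%/12 = 0; months 4+ at r₁ = 21.9%/12 = 0.01825.
After month 3 (no interest yet): B = €7,280.00 − 3·€353.52 = €6,219.44.
Then at r₁ with €353.52/mo: n₂ = −ln(1 − r₁·B/P)/ln(1+r₁) ≈ 21.41 → 22 more payments.
Total paid = 24·€353.52 + €146.26 = €8,630.74; interest = €8,630.74 − €7,280.00 = €1,350.74.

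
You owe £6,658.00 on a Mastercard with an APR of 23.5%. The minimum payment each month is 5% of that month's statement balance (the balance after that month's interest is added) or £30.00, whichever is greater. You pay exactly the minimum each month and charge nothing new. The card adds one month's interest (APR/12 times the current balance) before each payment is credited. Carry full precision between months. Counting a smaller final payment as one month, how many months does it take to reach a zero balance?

102 months

Monthly rate r = 23.5%/12 = 1.95833% = 0.0195833.
While 5% of the post-interest balance exceeds £30.00, each month B ← (B·(1+r))·(1 − 0.05), i.e. B shrinks by the factor (1+r)·0.95 = 0.9686.
This holds for months 1–77. Entering month 78 the balance is £570.97; 5% of the post-interest balance is now below £30.00, so the flat £30.00 minimum applies from here.
From month 78 a fixed £30.00 at rate r clears £570.97 in 25 more payments. Total: 77 + 25 = 102 months.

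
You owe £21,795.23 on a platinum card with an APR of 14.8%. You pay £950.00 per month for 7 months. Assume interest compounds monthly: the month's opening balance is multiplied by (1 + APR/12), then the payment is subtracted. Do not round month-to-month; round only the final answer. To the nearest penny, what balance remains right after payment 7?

£16,846.78

Monthly rate r = 14.8%/12 = 1.23333% = 0.0123333.
Each month: B ← B·(1+r) − £950.00.
Month 1: interest £268.81; balance after payment £21,114.04.
Month 2: interest £260.41; balance after payment £20,424.44.
Month 3: interest £251.90; balance after payment £19,726.35.
Month 4: interest £243.29; balance after payment £19,019.64.
Month 5: interest £234.58; balance after payment £18,304.21.
Month 6: interest £225.75; balance after payment £17,579.96.
Month 7: interest £216.82; balance after payment £16,846.78.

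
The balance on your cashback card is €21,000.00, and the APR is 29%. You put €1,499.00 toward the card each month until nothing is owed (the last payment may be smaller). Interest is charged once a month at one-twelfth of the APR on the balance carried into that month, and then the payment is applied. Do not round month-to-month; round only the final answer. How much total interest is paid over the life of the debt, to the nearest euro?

Monthly rate r = 29%/12 = 2.41667% = 0.0241667.
Payoff takes n = ⌈−ln(1 − rB₀/P)/ln(1+r)⌉ = ⌈17.309⌉ = 18 payments; the last is €467.54.
Total paid = 17·€1,499.00 + €467.54 = €25,950.54.
Total interest = total paid − principal = €25,950.54 − €21,000.00 = €4,950.54.

€4,951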